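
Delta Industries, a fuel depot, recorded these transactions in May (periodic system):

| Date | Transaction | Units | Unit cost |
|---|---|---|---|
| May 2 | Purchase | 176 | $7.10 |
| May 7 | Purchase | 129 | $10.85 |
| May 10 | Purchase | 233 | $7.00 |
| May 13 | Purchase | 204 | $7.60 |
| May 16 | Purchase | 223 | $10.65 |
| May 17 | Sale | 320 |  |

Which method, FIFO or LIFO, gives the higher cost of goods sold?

FIFO COGS: 176 @ $7.10 + 129 @ $10.85 + 15 @ $7.00 = $2,754.25
LIFO COGS: 223 @ $10.65 + 97 @ $7.60 = $3,112.15

LIFO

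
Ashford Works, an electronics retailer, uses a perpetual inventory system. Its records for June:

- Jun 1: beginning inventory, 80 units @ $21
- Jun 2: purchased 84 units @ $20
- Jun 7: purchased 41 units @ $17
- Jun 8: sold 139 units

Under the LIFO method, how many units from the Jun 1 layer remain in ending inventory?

Jun 8, 139 sold [LIFO — newest first]: 41 @ $17 + 84 @ $20 + 14 @ $21 = $2,671
Ending inventory: 66 @ $21 = $1,386

66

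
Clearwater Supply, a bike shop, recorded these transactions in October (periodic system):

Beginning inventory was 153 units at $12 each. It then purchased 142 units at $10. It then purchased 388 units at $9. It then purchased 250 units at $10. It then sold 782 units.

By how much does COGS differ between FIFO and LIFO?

$302

FIFO COGS: 153 @ $12 + 142 @ $10 + 388 @ $9 + 99 @ $10 = $7,738
LIFO COGS: 250 @ $10 + 388 @ $9 + 142 @ $10 + 2 @ $12 = $7,436
Difference = |$7,738 − $7,436| = $302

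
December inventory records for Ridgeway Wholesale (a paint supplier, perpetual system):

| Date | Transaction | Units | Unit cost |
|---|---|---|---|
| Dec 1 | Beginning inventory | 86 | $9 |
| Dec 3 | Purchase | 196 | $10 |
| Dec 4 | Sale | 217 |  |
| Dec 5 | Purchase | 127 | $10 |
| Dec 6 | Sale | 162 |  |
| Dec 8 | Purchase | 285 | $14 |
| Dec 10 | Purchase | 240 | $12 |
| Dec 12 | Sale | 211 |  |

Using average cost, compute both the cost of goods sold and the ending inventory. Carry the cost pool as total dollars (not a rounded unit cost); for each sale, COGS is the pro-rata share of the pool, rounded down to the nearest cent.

COGS = $6,431.80; ending inventory = $4,442.20

After Dec 1: 86 on hand, pool $774.00 (≈ $9.0000 each)
After Dec 3: 282 on hand, pool $2,734.00 (≈ $9.6950 each)
Dec 4, sell 217: 217/282 × $2,734.00 → $2,103.82
After Dec 5: 192 on hand, pool $1,900.18 (≈ $9.8968 each)
Dec 6, sell 162: 162/192 × $1,900.18 → $1,603.27
After Dec 8: 315 on hand, pool $4,286.91 (≈ $13.6092 each)
After Dec 10: 555 on hand, pool $7,166.91 (≈ $12.9134 each)
Dec 12, sell 211: 211/555 × $7,166.91 → $2,724.71
Total COGS = $2,103.82 + $1,603.27 + $2,724.71 = $6,431.80
Ending inventory (cost pool remaining) = $4,442.20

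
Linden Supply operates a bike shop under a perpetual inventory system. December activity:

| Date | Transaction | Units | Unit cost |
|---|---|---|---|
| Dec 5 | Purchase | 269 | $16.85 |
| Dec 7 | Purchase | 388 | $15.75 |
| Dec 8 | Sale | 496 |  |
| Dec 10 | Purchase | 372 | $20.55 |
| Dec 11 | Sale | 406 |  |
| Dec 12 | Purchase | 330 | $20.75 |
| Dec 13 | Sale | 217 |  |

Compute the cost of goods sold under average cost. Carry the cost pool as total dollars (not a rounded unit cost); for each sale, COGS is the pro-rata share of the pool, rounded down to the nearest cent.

COGS = $20,256.71

After Dec 5: 269 on hand, pool $4,532.65 (≈ $16.8500 each)
After Dec 7: 657 on hand, pool $10,643.65 (≈ $16.2004 each)
Dec 8, sell 496: 496/657 × $10,643.65 → $8,035.38
After Dec 10: 533 on hand, pool $10,252.87 (≈ $19.2362 each)
Dec 11, sell 406: 406/533 × $10,252.87 → $7,809.87
After Dec 12: 457 on hand, pool $9,290.50 (≈ $20.3293 each)
Dec 13, sell 217: 217/457 × $9,290.50 → $4,411.46
Total COGS = $8,035.38 + $7,809.87 + $4,411.46 = $20,256.71
Ending inventory (cost pool remaining) = $4,879.04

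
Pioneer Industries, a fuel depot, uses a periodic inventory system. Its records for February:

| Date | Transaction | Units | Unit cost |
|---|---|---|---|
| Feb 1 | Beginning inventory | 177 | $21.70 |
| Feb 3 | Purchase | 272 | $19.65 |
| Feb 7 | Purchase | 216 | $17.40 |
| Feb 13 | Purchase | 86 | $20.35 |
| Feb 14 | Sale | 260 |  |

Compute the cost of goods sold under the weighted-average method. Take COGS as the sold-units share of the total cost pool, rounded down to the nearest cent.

Feb 14, sell 260: 260/751 × $14,694.20 → $5,087.20
Ending inventory (cost pool remaining) = $9,607.00
Check: goods available $14,694.20 = COGS $5,087.20 + ending $9,607.00

COGS = $5,087.20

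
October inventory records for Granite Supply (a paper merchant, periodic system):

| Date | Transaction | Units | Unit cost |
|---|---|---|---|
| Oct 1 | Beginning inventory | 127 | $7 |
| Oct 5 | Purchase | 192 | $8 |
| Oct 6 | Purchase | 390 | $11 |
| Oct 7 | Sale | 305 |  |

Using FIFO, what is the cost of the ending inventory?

Oct 7, 305 sold [FIFO — oldest first]: 127 @ $7 + 178 @ $8 = $2,313
Ending inventory: 14 @ $8 + 390 @ $11 = $4,402

Ending inventory = $4,402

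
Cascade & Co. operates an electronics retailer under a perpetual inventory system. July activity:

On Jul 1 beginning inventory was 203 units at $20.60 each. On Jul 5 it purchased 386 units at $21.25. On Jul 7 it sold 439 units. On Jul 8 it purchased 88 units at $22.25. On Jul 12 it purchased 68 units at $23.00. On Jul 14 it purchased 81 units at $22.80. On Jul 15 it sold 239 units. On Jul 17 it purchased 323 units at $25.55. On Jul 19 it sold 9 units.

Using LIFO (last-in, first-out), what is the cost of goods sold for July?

COGS = $14,934.25

Jul 7, 439 sold [LIFO — newest first]: 386 @ $21.25 + 53 @ $20.60 = $9,294.30
Jul 15, 239 sold [LIFO — newest first]: 81 @ $22.80 + 68 @ $23.00 + 88 @ $22.25 + 2 @ $20.60 = $5,410.00
Jul 19, 9 sold [LIFO — newest first]: 9 @ $25.55 = $229.95
Total COGS = $9,294.30 + $5,410.00 + $229.95 = $14,934.25
Ending inventory: 148 @ $20.60 + 314 @ $25.55 = $11,071.50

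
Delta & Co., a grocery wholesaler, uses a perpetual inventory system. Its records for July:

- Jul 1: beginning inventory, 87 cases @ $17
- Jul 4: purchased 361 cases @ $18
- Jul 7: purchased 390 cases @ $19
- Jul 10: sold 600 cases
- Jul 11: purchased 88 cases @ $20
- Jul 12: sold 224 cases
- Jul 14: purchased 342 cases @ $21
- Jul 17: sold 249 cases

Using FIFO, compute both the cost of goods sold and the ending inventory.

Jul 10, 600 sold [FIFO — oldest first]: 87 @ $17 + 361 @ $18 + 152 @ $19 = $10,865
Jul 12, 224 sold [FIFO — oldest first]: 224 @ $19 = $4,256
Jul 17, 249 sold [FIFO — oldest first]: 14 @ $19 + 88 @ $20 + 147 @ $21 = $5,113
Total COGS = $10,865 + $4,256 + $5,113 = $20,234
Ending inventory: 195 @ $21 = $4,095

COGS = $20,234; ending inventory = $4,095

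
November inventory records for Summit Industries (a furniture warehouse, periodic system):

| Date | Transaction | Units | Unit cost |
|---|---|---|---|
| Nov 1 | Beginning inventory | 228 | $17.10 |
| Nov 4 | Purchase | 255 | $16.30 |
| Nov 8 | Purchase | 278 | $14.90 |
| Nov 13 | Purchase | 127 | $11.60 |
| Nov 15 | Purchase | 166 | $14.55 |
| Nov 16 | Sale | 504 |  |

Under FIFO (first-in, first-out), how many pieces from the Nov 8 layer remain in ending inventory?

257

Nov 16, 504 sold [FIFO — oldest first]: 228 @ $17.10 + 255 @ $16.30 + 21 @ $14.90 = $8,368.20
Ending inventory: 257 @ $14.90 + 127 @ $11.60 + 166 @ $14.55 = $7,717.80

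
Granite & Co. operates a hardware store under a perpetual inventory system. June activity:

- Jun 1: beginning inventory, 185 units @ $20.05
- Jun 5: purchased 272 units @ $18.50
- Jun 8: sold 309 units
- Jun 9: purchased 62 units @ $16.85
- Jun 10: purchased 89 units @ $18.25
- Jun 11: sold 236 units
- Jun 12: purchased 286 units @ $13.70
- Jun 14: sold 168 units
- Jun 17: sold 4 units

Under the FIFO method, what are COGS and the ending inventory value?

Jun 8, 309 sold [FIFO — oldest first]: 185 @ $20.05 + 124 @ $18.50 = $6,003.25
Jun 11, 236 sold [FIFO — oldest first]: 148 @ $18.50 + 62 @ $16.85 + 26 @ $18.25 = $4,257.20
Jun 14, 168 sold [FIFO — oldest first]: 63 @ $18.25 + 105 @ $13.70 = $2,588.25
Jun 17, 4 sold [FIFO — oldest first]: 4 @ $13.70 = $54.80
Total COGS = $6,003.25 + $4,257.20 + $2,588.25 + $54.80 = $12,903.50
Ending inventory: 177 @ $13.70 = $2,424.90

COGS = $12,903.50; ending inventory = $2,424.90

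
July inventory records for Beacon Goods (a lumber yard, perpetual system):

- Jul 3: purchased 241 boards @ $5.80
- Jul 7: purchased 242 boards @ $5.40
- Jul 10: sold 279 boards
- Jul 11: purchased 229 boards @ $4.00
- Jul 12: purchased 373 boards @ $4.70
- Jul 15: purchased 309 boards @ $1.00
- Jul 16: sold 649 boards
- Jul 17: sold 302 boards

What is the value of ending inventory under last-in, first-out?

Ending inventory = $951.20

Jul 10, 279 sold [LIFO — newest first]: 242 @ $5.40 + 37 @ $5.80 = $1,521.40
Jul 16, 649 sold [LIFO — newest first]: 309 @ $1.00 + 340 @ $4.70 = $1,907.00
Jul 17, 302 sold [LIFO — newest first]: 33 @ $4.70 + 229 @ $4.00 + 40 @ $5.80 = $1,303.10
Total COGS = $1,521.40 + $1,907.00 + $1,303.10 = $4,731.50
Ending inventory: 164 @ $5.80 = $951.20
Check: goods available $5,682.70 = COGS $4,731.50 + ending $951.20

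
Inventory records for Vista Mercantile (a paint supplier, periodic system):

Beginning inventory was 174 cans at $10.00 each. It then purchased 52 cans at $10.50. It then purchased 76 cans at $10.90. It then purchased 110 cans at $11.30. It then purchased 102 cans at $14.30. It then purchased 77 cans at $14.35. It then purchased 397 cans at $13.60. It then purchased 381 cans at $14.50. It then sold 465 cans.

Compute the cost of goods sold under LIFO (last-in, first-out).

Sale 1 (465) [LIFO — newest first]: 381 @ $14.50 + 84 @ $13.60 = $6,666.90
Ending inventory: 174 @ $10.00 + 52 @ $10.50 + 76 @ $10.90 + 110 @ $11.30 + 102 @ $14.30 + 77 @ $14.35 + 313 @ $13.60 = $11,177.75

COGS = $6,666.90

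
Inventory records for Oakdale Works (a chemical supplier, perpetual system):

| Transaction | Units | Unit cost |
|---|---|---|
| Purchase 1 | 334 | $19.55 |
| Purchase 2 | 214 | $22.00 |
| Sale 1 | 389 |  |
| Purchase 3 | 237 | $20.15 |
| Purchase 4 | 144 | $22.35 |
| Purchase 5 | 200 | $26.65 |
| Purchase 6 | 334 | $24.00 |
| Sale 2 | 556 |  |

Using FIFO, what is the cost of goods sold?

Sale 1 (389) [FIFO — oldest first]: 334 @ $19.55 + 55 @ $22.00 = $7,739.70
Sale 2 (556) [FIFO — oldest first]: 159 @ $22.00 + 237 @ $20.15 + 144 @ $22.35 + 16 @ $26.65 = $11,918.35
Total COGS = $7,739.70 + $11,918.35 = $19,658.05
Ending inventory: 184 @ $26.65 + 334 @ $24.00 = $12,919.60
Check: goods available $32,577.65 = COGS $19,658.05 + ending $12,919.60

COGS = $19,658.05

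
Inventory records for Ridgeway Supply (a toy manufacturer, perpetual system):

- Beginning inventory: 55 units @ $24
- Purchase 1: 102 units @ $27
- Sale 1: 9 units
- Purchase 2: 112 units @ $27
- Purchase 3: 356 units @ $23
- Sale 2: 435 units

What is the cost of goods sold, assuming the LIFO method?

Sale 1 (9) [LIFO — newest first]: 9 @ $27 = $243
Sale 2 (435) [LIFO — newest first]: 356 @ $23 + 79 @ $27 = $10,321
Total COGS = $243 + $10,321 = $10,564
Ending inventory: 55 @ $24 + 93 @ $27 + 33 @ $27 = $4,722

COGS = $10,564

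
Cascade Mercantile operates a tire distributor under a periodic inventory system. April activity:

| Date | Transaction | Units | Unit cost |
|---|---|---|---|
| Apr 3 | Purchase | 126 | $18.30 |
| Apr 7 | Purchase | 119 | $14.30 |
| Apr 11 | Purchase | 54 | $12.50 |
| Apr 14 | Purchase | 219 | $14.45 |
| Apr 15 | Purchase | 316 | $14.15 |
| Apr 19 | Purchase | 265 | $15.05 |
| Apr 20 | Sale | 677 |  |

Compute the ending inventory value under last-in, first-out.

Apr 20, 677 sold [LIFO — newest first]: 265 @ $15.05 + 316 @ $14.15 + 96 @ $14.45 = $9,846.85
Ending inventory: 126 @ $18.30 + 119 @ $14.30 + 54 @ $12.50 + 123 @ $14.45 = $6,459.85

Ending inventory = $6,459.85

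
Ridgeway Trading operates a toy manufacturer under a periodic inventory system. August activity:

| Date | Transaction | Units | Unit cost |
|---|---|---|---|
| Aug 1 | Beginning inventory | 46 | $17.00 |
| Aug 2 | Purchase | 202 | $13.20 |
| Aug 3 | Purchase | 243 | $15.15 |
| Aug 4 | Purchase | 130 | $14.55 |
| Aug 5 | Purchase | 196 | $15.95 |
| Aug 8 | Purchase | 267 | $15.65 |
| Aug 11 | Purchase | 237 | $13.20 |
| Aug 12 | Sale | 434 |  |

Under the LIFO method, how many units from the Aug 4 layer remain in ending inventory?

Aug 12, 434 sold [LIFO — newest first]: 237 @ $13.20 + 197 @ $15.65 = $6,211.45
Ending inventory: 46 @ $17.00 + 202 @ $13.20 + 243 @ $15.15 + 130 @ $14.55 + 196 @ $15.95 + 70 @ $15.65 = $13,243.05
Check: goods available $19,454.50 = COGS $6,211.45 + ending $13,243.05

130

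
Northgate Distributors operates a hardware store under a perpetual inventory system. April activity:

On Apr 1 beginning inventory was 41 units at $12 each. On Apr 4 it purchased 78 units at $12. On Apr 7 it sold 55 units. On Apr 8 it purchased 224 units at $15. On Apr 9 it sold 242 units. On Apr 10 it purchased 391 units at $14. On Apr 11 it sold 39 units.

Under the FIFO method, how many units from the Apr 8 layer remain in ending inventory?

Apr 7, 55 sold [FIFO — oldest first]: 41 @ $12 + 14 @ $12 = $660
Apr 9, 242 sold [FIFO — oldest first]: 64 @ $12 + 178 @ $15 = $3,438
Apr 11, 39 sold [FIFO — oldest first]: 39 @ $15 = $585
Total COGS = $660 + $3,438 + $585 = $4,683
Ending inventory: 7 @ $15 + 391 @ $14 = $5,579

7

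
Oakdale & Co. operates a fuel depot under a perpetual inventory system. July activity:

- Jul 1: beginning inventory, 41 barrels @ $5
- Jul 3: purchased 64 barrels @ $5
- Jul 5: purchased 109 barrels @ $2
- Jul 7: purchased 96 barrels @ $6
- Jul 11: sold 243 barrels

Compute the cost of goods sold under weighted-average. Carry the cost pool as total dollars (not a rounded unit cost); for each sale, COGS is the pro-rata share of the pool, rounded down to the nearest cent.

After Jul 1: 41 on hand, pool $205.00 (≈ $5.0000 each)
After Jul 3: 105 on hand, pool $525.00 (≈ $5.0000 each)
After Jul 5: 214 on hand, pool $743.00 (≈ $3.4720 each)
After Jul 7: 310 on hand, pool $1,319.00 (≈ $4.2548 each)
Jul 11, sell 243: 243/310 × $1,319.00 → $1,033.92
Ending inventory (cost pool remaining) = $285.08
Check: goods available $1,319.00 = COGS $1,033.92 + ending $285.08

COGS = $1,033.92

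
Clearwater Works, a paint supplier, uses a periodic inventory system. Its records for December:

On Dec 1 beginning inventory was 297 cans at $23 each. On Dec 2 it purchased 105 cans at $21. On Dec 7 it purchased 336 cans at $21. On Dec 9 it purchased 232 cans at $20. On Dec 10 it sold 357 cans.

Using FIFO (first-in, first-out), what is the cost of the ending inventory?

Dec 10, 357 sold [FIFO — oldest first]: 297 @ $23 + 60 @ $21 = $8,091
Ending inventory: 45 @ $21 + 336 @ $21 + 232 @ $20 = $12,641

Ending inventory = $12,641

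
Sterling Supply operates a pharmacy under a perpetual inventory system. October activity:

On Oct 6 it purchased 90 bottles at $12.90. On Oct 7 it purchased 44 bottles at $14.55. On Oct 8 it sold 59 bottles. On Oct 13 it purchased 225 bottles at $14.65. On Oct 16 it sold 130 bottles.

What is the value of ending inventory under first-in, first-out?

Oct 8, 59 sold [FIFO — oldest first]: 59 @ $12.90 = $761.10
Oct 16, 130 sold [FIFO — oldest first]: 31 @ $12.90 + 44 @ $14.55 + 55 @ $14.65 = $1,845.85
Total COGS = $761.10 + $1,845.85 = $2,606.95
Ending inventory: 170 @ $14.65 = $2,490.50
Check: goods available $5,097.45 = COGS $2,606.95 + ending $2,490.50

Ending inventory = $2,490.50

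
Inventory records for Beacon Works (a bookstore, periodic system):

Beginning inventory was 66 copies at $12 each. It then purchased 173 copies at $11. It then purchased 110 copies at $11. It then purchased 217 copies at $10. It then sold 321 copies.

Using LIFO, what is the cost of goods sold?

COGS = $3,314

Sale 1 (321) [LIFO — newest first]: 217 @ $10 + 104 @ $11 = $3,314
Ending inventory: 66 @ $12 + 173 @ $11 + 6 @ $11 = $2,761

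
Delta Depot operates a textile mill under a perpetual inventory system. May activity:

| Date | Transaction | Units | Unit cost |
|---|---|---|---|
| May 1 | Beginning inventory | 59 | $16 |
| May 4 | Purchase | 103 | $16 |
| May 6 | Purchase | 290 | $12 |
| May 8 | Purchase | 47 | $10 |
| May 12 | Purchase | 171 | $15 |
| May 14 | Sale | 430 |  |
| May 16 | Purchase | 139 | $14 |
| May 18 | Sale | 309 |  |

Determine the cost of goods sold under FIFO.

May 14, 430 sold [FIFO — oldest first]: 59 @ $16 + 103 @ $16 + 268 @ $12 = $5,808
May 18, 309 sold [FIFO — oldest first]: 22 @ $12 + 47 @ $10 + 171 @ $15 + 69 @ $14 = $4,265
Total COGS = $5,808 + $4,265 = $10,073
Ending inventory: 70 @ $14 = $980

COGS = $10,073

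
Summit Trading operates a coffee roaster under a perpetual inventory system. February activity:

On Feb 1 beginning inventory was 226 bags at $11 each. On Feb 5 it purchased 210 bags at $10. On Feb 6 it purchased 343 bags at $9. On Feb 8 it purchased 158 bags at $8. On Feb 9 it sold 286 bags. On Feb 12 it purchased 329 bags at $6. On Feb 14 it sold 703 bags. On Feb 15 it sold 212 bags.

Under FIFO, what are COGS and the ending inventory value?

Feb 9, 286 sold [FIFO — oldest first]: 226 @ $11 + 60 @ $10 = $3,086
Feb 14, 703 sold [FIFO — oldest first]: 150 @ $10 + 343 @ $9 + 158 @ $8 + 52 @ $6 = $6,163
Feb 15, 212 sold [FIFO — oldest first]: 212 @ $6 = $1,272
Total COGS = $3,086 + $6,163 + $1,272 = $10,521
Ending inventory: 65 @ $6 = $390

COGS = $10,521; ending inventory = $390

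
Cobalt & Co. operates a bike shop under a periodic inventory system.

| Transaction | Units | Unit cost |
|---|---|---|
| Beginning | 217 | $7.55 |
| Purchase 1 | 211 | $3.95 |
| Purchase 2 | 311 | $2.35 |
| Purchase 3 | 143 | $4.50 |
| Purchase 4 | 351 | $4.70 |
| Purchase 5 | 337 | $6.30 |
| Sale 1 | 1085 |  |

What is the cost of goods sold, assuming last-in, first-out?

Sale 1 (1085) [LIFO — newest first]: 337 @ $6.30 + 351 @ $4.70 + 143 @ $4.50 + 254 @ $2.35 = $5,013.20
Ending inventory: 217 @ $7.55 + 211 @ $3.95 + 57 @ $2.35 = $2,605.75

COGS = $5,013.20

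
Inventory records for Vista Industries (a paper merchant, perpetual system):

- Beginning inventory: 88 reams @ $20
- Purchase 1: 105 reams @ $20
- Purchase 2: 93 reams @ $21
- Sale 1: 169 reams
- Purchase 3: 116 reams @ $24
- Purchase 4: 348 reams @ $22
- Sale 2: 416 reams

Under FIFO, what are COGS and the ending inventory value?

COGS = $12,623; ending inventory = $3,630

Sale 1 (169) [FIFO — oldest first]: 88 @ $20 + 81 @ $20 = $3,380
Sale 2 (416) [FIFO — oldest first]: 24 @ $20 + 93 @ $21 + 116 @ $24 + 183 @ $22 = $9,243
Total COGS = $3,380 + $9,243 = $12,623
Ending inventory: 165 @ $22 = $3,630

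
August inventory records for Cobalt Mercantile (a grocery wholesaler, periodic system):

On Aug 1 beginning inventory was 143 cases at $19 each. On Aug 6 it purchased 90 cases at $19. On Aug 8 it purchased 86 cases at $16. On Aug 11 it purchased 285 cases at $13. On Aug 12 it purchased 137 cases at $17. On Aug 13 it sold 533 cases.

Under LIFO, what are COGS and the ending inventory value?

COGS = $7,885; ending inventory = $3,952

Aug 13, 533 sold [LIFO — newest first]: 137 @ $17 + 285 @ $13 + 86 @ $16 + 25 @ $19 = $7,885
Ending inventory: 143 @ $19 + 65 @ $19 = $3,952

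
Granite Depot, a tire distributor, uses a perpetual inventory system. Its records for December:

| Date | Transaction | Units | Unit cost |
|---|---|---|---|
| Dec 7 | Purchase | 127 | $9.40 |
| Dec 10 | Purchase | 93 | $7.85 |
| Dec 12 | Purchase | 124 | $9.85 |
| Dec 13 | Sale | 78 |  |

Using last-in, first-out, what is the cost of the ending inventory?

Ending inventory = $2,376.95

Dec 13, 78 sold [LIFO — newest first]: 78 @ $9.85 = $768.30
Ending inventory: 127 @ $9.40 + 93 @ $7.85 + 46 @ $9.85 = $2,376.95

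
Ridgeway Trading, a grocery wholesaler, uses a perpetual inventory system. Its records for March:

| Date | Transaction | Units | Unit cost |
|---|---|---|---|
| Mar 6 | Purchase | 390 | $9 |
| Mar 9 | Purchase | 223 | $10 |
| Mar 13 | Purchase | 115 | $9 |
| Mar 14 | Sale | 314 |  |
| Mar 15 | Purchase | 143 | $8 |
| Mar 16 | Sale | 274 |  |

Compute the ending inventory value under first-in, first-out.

Mar 14, 314 sold [FIFO — oldest first]: 314 @ $9 = $2,826
Mar 16, 274 sold [FIFO — oldest first]: 76 @ $9 + 198 @ $10 = $2,664
Total COGS = $2,826 + $2,664 = $5,490
Ending inventory: 25 @ $10 + 115 @ $9 + 143 @ $8 = $2,429

Ending inventory = $2,429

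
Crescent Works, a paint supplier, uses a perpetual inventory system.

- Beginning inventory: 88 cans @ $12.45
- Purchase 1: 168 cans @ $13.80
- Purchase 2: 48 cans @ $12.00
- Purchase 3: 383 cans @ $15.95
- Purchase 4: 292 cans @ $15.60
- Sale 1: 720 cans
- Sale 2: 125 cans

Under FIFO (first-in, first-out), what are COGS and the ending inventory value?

COGS = $12,563.65; ending inventory = $2,090.40

Sale 1 (720) [FIFO — oldest first]: 88 @ $12.45 + 168 @ $13.80 + 48 @ $12.00 + 383 @ $15.95 + 33 @ $15.60 = $10,613.65
Sale 2 (125) [FIFO — oldest first]: 125 @ $15.60 = $1,950.00
Total COGS = $10,613.65 + $1,950.00 = $12,563.65
Ending inventory: 134 @ $15.60 = $2,090.40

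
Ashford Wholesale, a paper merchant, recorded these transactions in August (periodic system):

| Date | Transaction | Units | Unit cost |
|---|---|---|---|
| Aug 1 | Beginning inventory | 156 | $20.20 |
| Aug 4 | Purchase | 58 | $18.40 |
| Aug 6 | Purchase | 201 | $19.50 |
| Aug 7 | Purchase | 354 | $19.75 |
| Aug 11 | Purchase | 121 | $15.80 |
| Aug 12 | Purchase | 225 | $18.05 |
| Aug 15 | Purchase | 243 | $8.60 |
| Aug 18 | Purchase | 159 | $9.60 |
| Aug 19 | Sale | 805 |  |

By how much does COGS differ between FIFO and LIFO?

$4,983.20

FIFO COGS: 156 @ $20.20 + 58 @ $18.40 + 201 @ $19.50 + 354 @ $19.75 + 36 @ $15.80 = $15,698.20
LIFO COGS: 159 @ $9.60 + 243 @ $8.60 + 225 @ $18.05 + 121 @ $15.80 + 57 @ $19.75 = $10,715.00
Difference = |$15,698.20 − $10,715.00| = $4,983.20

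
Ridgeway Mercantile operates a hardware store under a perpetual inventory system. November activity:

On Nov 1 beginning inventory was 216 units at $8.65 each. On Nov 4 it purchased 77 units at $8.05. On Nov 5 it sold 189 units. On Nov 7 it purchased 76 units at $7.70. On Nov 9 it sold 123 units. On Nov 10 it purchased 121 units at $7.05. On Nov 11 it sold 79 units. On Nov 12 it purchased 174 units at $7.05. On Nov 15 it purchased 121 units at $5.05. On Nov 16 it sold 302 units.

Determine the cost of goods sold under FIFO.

COGS = $5,299.65

Nov 5, 189 sold [FIFO — oldest first]: 189 @ $8.65 = $1,634.85
Nov 9, 123 sold [FIFO — oldest first]: 27 @ $8.65 + 77 @ $8.05 + 19 @ $7.70 = $999.70
Nov 11, 79 sold [FIFO — oldest first]: 57 @ $7.70 + 22 @ $7.05 = $594.00
Nov 16, 302 sold [FIFO — oldest first]: 99 @ $7.05 + 174 @ $7.05 + 29 @ $5.05 = $2,071.10
Total COGS = $1,634.85 + $999.70 + $594.00 + $2,071.10 = $5,299.65
Ending inventory: 92 @ $5.05 = $464.60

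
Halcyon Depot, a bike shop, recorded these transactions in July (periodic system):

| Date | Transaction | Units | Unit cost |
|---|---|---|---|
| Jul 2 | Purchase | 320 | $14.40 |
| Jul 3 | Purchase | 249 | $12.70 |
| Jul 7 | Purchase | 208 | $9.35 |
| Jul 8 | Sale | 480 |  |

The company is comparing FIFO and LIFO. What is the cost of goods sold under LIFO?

FIFO COGS: 320 @ $14.40 + 160 @ $12.70 = $6,640.00
LIFO COGS: 208 @ $9.35 + 249 @ $12.70 + 23 @ $14.40 = $5,438.30

COGS = $5,438.30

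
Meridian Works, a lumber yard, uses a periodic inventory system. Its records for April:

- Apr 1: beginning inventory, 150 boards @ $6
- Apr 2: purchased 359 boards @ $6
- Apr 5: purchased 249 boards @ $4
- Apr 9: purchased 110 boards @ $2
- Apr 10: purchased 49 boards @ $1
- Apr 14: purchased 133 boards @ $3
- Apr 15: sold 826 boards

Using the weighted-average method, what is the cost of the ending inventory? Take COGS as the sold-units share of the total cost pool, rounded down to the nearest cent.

Ending inventory = $1,006.51

Apr 15, sell 826: 826/1050 × $4,718.00 → $3,711.49
Ending inventory (cost pool remaining) = $1,006.51
Check: goods available $4,718.00 = COGS $3,711.49 + ending $1,006.51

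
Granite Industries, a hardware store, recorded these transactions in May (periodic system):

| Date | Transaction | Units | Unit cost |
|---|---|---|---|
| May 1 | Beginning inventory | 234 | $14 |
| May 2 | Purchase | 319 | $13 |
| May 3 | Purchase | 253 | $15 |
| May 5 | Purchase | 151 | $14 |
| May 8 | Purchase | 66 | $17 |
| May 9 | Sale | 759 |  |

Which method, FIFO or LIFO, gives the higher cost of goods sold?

FIFO COGS: 234 @ $14 + 319 @ $13 + 206 @ $15 = $10,513
LIFO COGS: 66 @ $17 + 151 @ $14 + 253 @ $15 + 289 @ $13 = $10,788

LIFO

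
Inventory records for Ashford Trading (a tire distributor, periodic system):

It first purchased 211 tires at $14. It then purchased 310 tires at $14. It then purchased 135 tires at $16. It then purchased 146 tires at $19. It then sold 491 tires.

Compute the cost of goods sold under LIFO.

COGS = $7,874

Sale 1 (491) [LIFO — newest first]: 146 @ $19 + 135 @ $16 + 210 @ $14 = $7,874
Ending inventory: 211 @ $14 + 100 @ $14 = $4,354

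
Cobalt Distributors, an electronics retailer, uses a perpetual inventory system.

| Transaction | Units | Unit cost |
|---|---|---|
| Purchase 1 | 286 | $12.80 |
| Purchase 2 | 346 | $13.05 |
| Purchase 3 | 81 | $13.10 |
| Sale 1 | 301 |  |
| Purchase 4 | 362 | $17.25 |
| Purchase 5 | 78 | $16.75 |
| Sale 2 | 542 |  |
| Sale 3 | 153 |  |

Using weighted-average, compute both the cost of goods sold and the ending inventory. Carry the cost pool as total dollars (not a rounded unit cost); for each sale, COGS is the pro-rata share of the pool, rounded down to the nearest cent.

After Purchase 1: 286 on hand, pool $3,660.80 (≈ $12.8000 each)
After Purchase 2: 632 on hand, pool $8,176.10 (≈ $12.9369 each)
After Purchase 3: 713 on hand, pool $9,237.20 (≈ $12.9554 each)
Sale 1, sell 301: 301/713 × $9,237.20 → $3,899.57
After Purchase 4: 774 on hand, pool $11,582.13 (≈ $14.9640 each)
After Purchase 5: 852 on hand, pool $12,888.63 (≈ $15.1275 each)
Sale 2, sell 542: 542/852 × $12,888.63 → $8,199.10
Sale 3, sell 153: 153/310 × $4,689.53 → $2,314.50
Total COGS = $3,899.57 + $8,199.10 + $2,314.50 = $14,413.17
Ending inventory (cost pool remaining) = $2,375.03

COGS = $14,413.17; ending inventory = $2,375.03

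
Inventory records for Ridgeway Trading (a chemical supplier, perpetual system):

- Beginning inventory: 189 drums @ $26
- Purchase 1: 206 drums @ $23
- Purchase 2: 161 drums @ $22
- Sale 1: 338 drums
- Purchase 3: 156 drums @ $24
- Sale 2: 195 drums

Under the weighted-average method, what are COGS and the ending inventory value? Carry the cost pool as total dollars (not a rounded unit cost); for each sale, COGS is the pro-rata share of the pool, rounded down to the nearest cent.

After Beginning: 189 on hand, pool $4,914.00 (≈ $26.0000 each)
After Purchase 1: 395 on hand, pool $9,652.00 (≈ $24.4354 each)
After Purchase 2: 556 on hand, pool $13,194.00 (≈ $23.7302 each)
Sale 1, sell 338: 338/556 × $13,194.00 → $8,020.81
After Purchase 3: 374 on hand, pool $8,917.19 (≈ $23.8428 each)
Sale 2, sell 195: 195/374 × $8,917.19 → $4,649.33
Total COGS = $8,020.81 + $4,649.33 = $12,670.14
Ending inventory (cost pool remaining) = $4,267.86
Check: goods available $16,938.00 = COGS $12,670.14 + ending $4,267.86

COGS = $12,670.14; ending inventory = $4,267.86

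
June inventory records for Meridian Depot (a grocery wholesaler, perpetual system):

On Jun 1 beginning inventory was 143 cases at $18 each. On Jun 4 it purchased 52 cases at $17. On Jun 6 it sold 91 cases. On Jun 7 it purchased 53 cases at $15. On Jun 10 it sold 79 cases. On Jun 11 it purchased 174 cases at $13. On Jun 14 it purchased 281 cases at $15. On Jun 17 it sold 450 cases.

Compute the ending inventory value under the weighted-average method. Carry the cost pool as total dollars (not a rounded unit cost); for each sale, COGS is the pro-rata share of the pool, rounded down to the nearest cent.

Ending inventory = $1,212.81

After Jun 1: 143 on hand, pool $2,574.00 (≈ $18.0000 each)
After Jun 4: 195 on hand, pool $3,458.00 (≈ $17.7333 each)
Jun 6, sell 91: 91/195 × $3,458.00 → $1,613.73
After Jun 7: 157 on hand, pool $2,639.27 (≈ $16.8106 each)
Jun 10, sell 79: 79/157 × $2,639.27 → $1,328.04
After Jun 11: 252 on hand, pool $3,573.23 (≈ $14.1795 each)
After Jun 14: 533 on hand, pool $7,788.23 (≈ $14.6121 each)
Jun 17, sell 450: 450/533 × $7,788.23 → $6,575.42
Total COGS = $1,613.73 + $1,328.04 + $6,575.42 = $9,517.19
Ending inventory (cost pool remaining) = $1,212.81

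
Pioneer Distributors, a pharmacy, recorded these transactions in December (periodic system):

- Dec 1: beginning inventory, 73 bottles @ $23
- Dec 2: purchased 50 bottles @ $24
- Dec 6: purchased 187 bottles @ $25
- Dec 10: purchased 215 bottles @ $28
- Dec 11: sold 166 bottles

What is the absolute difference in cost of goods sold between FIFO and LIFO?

$694

FIFO COGS: 73 @ $23 + 50 @ $24 + 43 @ $25 = $3,954
LIFO COGS: 166 @ $28 = $4,648
Difference = |$3,954 − $4,648| = $694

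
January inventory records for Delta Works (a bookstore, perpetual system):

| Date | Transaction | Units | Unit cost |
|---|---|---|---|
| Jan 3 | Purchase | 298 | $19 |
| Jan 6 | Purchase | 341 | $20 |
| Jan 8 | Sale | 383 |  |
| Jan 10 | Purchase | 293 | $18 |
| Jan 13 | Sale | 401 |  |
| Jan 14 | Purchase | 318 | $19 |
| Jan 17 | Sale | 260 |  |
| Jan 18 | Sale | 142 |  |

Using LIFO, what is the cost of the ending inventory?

Ending inventory = $1,216

Jan 8, 383 sold [LIFO — newest first]: 341 @ $20 + 42 @ $19 = $7,618
Jan 13, 401 sold [LIFO — newest first]: 293 @ $18 + 108 @ $19 = $7,326
Jan 17, 260 sold [LIFO — newest first]: 260 @ $19 = $4,940
Jan 18, 142 sold [LIFO — newest first]: 58 @ $19 + 84 @ $19 = $2,698
Total COGS = $7,618 + $7,326 + $4,940 + $2,698 = $22,582
Ending inventory: 64 @ $19 = $1,216
Check: goods available $23,798 = COGS $22,582 + ending $1,216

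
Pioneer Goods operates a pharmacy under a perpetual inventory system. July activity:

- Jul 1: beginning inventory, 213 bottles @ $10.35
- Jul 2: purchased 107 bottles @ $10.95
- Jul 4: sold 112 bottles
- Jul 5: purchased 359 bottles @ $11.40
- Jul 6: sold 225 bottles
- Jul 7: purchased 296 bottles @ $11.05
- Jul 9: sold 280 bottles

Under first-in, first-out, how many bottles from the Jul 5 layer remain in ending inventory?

62

Jul 4, 112 sold [FIFO — oldest first]: 112 @ $10.35 = $1,159.20
Jul 6, 225 sold [FIFO — oldest first]: 101 @ $10.35 + 107 @ $10.95 + 17 @ $11.40 = $2,410.80
Jul 9, 280 sold [FIFO — oldest first]: 280 @ $11.40 = $3,192.00
Total COGS = $1,159.20 + $2,410.80 + $3,192.00 = $6,762.00
Ending inventory: 62 @ $11.40 + 296 @ $11.05 = $3,977.60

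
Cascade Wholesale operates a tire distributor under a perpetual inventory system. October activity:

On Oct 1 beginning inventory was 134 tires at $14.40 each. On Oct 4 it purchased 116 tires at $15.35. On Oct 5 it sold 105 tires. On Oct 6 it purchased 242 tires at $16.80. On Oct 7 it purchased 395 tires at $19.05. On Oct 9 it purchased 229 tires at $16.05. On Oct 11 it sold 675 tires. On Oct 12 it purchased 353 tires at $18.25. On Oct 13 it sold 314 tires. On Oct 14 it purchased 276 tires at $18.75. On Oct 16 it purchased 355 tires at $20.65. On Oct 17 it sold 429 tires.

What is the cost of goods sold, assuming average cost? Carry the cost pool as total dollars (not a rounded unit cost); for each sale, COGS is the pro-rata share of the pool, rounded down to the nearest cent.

COGS = $26,933.09

After Oct 1: 134 on hand, pool $1,929.60 (≈ $14.4000 each)
After Oct 4: 250 on hand, pool $3,710.20 (≈ $14.8408 each)
Oct 5, sell 105: 105/250 × $3,710.20 → $1,558.28
After Oct 6: 387 on hand, pool $6,217.52 (≈ $16.0659 each)
After Oct 7: 782 on hand, pool $13,742.27 (≈ $17.5732 each)
After Oct 9: 1011 on hand, pool $17,417.72 (≈ $17.2282 each)
Oct 11, sell 675: 675/1011 × $17,417.72 → $11,629.04
After Oct 12: 689 on hand, pool $12,230.93 (≈ $17.7517 each)
Oct 13, sell 314: 314/689 × $12,230.93 → $5,574.03
After Oct 14: 651 on hand, pool $11,831.90 (≈ $18.1750 each)
After Oct 16: 1006 on hand, pool $19,162.65 (≈ $19.0484 each)
Oct 17, sell 429: 429/1006 × $19,162.65 → $8,171.74
Total COGS = $1,558.28 + $11,629.04 + $5,574.03 + $8,171.74 = $26,933.09
Ending inventory (cost pool remaining) = $10,990.91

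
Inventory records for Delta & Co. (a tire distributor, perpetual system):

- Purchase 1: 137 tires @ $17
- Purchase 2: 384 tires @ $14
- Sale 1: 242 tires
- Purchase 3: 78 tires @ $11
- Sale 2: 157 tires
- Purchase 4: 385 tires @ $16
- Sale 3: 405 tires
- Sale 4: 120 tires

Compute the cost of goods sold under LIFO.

COGS = $13,703

Sale 1 (242) [LIFO — newest first]: 242 @ $14 = $3,388
Sale 2 (157) [LIFO — newest first]: 78 @ $11 + 79 @ $14 = $1,964
Sale 3 (405) [LIFO — newest first]: 385 @ $16 + 20 @ $14 = $6,440
Sale 4 (120) [LIFO — newest first]: 43 @ $14 + 77 @ $17 = $1,911
Total COGS = $3,388 + $1,964 + $6,440 + $1,911 = $13,703
Ending inventory: 60 @ $17 = $1,020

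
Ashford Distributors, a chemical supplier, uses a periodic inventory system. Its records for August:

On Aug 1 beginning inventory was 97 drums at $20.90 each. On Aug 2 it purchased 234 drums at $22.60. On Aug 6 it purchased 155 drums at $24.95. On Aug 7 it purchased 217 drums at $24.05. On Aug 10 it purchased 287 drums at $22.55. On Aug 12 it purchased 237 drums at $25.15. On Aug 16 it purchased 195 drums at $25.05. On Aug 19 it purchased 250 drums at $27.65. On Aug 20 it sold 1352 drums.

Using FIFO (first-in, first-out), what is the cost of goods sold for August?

COGS = $31,965.45

Aug 20, 1352 sold [FIFO — oldest first]: 97 @ $20.90 + 234 @ $22.60 + 155 @ $24.95 + 217 @ $24.05 + 287 @ $22.55 + 237 @ $25.15 + 125 @ $25.05 = $31,965.45
Ending inventory: 70 @ $25.05 + 250 @ $27.65 = $8,666.00
Check: goods available $40,631.45 = COGS $31,965.45 + ending $8,666.00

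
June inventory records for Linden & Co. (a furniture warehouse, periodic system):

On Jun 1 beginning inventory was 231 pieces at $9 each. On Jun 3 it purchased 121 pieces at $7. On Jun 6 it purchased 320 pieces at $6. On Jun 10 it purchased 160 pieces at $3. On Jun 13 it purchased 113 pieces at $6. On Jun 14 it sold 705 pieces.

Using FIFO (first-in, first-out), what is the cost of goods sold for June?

Jun 14, 705 sold [FIFO — oldest first]: 231 @ $9 + 121 @ $7 + 320 @ $6 + 33 @ $3 = $4,945
Ending inventory: 127 @ $3 + 113 @ $6 = $1,059
Check: goods available $6,004 = COGS $4,945 + ending $1,059

COGS = $4,945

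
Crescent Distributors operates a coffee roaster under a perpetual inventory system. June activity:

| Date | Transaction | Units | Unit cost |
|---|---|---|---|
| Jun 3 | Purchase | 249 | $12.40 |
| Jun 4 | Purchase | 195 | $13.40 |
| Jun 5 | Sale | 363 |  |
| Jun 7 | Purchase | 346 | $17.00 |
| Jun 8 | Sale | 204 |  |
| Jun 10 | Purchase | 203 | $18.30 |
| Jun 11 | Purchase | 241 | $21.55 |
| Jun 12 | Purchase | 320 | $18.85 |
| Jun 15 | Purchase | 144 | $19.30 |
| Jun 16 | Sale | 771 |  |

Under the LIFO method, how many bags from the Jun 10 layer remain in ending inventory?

137

Jun 5, 363 sold [LIFO — newest first]: 195 @ $13.40 + 168 @ $12.40 = $4,696.20
Jun 8, 204 sold [LIFO — newest first]: 204 @ $17.00 = $3,468.00
Jun 16, 771 sold [LIFO — newest first]: 144 @ $19.30 + 320 @ $18.85 + 241 @ $21.55 + 66 @ $18.30 = $15,212.55
Total COGS = $4,696.20 + $3,468.00 + $15,212.55 = $23,376.75
Ending inventory: 81 @ $12.40 + 142 @ $17.00 + 137 @ $18.30 = $5,925.50
Check: goods available $29,302.25 = COGS $23,376.75 + ending $5,925.50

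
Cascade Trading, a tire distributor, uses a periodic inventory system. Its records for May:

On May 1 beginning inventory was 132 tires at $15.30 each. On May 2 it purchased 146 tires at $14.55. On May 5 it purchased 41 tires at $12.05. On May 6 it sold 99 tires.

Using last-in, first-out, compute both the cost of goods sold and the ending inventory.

COGS = $1,337.95; ending inventory = $3,300.00

May 6, 99 sold [LIFO — newest first]: 41 @ $12.05 + 58 @ $14.55 = $1,337.95
Ending inventory: 132 @ $15.30 + 88 @ $14.55 = $3,300.00
Check: goods available $4,637.95 = COGS $1,337.95 + ending $3,300.00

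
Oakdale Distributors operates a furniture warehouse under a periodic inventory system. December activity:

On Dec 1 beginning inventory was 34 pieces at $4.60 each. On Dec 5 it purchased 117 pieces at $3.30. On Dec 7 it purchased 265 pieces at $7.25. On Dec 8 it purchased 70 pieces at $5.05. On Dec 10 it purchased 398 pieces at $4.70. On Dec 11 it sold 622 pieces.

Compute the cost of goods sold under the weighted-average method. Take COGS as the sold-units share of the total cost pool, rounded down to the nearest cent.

Dec 11, sell 622: 622/884 × $4,687.85 → $3,298.46
Ending inventory (cost pool remaining) = $1,389.39

COGS = $3,298.46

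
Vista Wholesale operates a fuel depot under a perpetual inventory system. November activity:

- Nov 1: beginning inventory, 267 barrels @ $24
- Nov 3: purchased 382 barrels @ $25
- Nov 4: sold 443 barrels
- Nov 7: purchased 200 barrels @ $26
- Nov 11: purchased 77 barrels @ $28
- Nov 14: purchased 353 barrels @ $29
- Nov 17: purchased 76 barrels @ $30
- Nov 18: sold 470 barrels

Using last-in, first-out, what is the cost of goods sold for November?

Nov 4, 443 sold [LIFO — newest first]: 382 @ $25 + 61 @ $24 = $11,014
Nov 18, 470 sold [LIFO — newest first]: 76 @ $30 + 353 @ $29 + 41 @ $28 = $13,665
Total COGS = $11,014 + $13,665 = $24,679
Ending inventory: 206 @ $24 + 200 @ $26 + 36 @ $28 = $11,152

COGS = $24,679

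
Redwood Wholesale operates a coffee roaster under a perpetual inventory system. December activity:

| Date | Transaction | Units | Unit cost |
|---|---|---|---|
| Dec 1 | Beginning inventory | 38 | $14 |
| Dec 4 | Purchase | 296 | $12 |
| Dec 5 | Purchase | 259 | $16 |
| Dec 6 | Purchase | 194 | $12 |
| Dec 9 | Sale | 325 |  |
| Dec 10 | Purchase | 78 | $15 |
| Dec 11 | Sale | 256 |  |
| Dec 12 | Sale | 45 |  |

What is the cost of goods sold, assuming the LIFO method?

Dec 9, 325 sold [LIFO — newest first]: 194 @ $12 + 131 @ $16 = $4,424
Dec 11, 256 sold [LIFO — newest first]: 78 @ $15 + 128 @ $16 + 50 @ $12 = $3,818
Dec 12, 45 sold [LIFO — newest first]: 45 @ $12 = $540
Total COGS = $4,424 + $3,818 + $540 = $8,782
Ending inventory: 38 @ $14 + 201 @ $12 = $2,944
Check: goods available $11,726 = COGS $8,782 + ending $2,944

COGS = $8,782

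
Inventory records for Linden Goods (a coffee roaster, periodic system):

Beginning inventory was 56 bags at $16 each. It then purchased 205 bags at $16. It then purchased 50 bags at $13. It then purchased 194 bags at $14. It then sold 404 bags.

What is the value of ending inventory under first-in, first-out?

Ending inventory = $1,414

Sale 1 (404) [FIFO — oldest first]: 56 @ $16 + 205 @ $16 + 50 @ $13 + 93 @ $14 = $6,128
Ending inventory: 101 @ $14 = $1,414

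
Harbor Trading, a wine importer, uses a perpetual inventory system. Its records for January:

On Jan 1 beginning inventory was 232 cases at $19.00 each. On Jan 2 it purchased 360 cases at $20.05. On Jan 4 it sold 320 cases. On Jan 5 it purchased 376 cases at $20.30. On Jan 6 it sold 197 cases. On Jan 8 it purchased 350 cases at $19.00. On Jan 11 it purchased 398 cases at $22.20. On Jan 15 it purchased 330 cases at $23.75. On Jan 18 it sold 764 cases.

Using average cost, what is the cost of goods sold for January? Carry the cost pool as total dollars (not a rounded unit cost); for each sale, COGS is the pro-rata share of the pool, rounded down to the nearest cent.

After Jan 1: 232 on hand, pool $4,408.00 (≈ $19.0000 each)
After Jan 2: 592 on hand, pool $11,626.00 (≈ $19.6385 each)
Jan 4, sell 320: 320/592 × $11,626.00 → $6,284.32
After Jan 5: 648 on hand, pool $12,974.48 (≈ $20.0223 each)
Jan 6, sell 197: 197/648 × $12,974.48 → $3,944.40
After Jan 8: 801 on hand, pool $15,680.08 (≈ $19.5756 each)
After Jan 11: 1199 on hand, pool $24,515.68 (≈ $20.4468 each)
After Jan 15: 1529 on hand, pool $32,353.18 (≈ $21.1597 each)
Jan 18, sell 764: 764/1529 × $32,353.18 → $16,166.01
Total COGS = $6,284.32 + $3,944.40 + $16,166.01 = $26,394.73
Ending inventory (cost pool remaining) = $16,187.17

COGS = $26,394.73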